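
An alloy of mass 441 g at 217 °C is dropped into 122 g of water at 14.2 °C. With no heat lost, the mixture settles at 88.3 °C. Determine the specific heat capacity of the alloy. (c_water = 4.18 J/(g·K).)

c ≈ 0.666 J/(g·K)

Taking heat into each body as positive, Σ m c ΔT = 0:
441×c×(88.3 − 217) + 122×4.18×(88.3 − 14.2) = 0
-56757 c = -37788
c = -37788/-56757 ≈ 0.6658 J/(g·K)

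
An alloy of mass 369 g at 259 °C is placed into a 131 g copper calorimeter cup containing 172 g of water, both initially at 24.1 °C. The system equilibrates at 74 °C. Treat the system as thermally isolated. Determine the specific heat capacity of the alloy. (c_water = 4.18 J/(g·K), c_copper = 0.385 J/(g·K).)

c ≈ 0.562 J/(g·K)

Energy conservation, ΣQ = 0:
369·c·(74 − 259) + 172·4.18·(74 − 24.1) + 131·0.385·(74 − 24.1) = 0
-68265 c = -38393
c = -38393/-68265 ≈ 0.5624 J/(g·K)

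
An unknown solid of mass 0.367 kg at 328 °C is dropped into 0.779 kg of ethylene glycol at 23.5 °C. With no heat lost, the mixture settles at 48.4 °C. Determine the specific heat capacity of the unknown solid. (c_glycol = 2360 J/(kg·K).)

Heat lost by the unknown solid = heat gained by the glycol:
0.367×c×(328 − 48.4) = 0.779×2360×(48.4 − 23.5)
102.61 c = 45777  ⇒  c ≈ 446.1 J/(kg·K)

c ≈ 446 J/(kg·K)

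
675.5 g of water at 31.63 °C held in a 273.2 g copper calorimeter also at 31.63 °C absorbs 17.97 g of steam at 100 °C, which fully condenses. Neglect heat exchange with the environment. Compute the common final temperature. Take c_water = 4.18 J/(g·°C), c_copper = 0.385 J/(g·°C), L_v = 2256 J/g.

Let T be the final temperature. ΣQ_i = 0:
steam→water at 100 °C releases m L_v = 17.97×2256 = 40540
  condensed water 100 °C→T: 75.11(T − 100)
  water warms: 675.5×4.18×(T − 31.63) = 2823.6(T − 31.63)
  copper cup: 273.2×0.385×(T − 31.63) = 105.18(T − 31.63)
3003.9 T = 40540 + 7511.5 + 92637 = 140689
T ≈ 46.84 °C, under the boiling point, so the assumption holds.

T_f ≈ 46.8 °C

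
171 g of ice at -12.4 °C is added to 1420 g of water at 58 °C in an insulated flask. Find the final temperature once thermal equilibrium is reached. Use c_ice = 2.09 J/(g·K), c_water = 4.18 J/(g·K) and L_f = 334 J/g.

T_f ≈ 42.5 °C

Sum of m c ΔT and latent-heat terms is zero:
ice -12.4→0 °C: 171×2.09×12.4 = 4431.6
  fusion: m_ice L_f = 171×334 = 57114
  meltwater 0→T: 171×4.18×T = 714.78 T
  water: 5935.6(T − 58)
6650.4 T = 344265 − 61546 = 282719
T ≈ 42.51 °C (positive, so assuming full melt was valid).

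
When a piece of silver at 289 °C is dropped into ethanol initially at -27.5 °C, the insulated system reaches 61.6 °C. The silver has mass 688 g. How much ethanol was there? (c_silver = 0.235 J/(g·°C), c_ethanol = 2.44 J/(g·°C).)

Heat lost by the silver = heat gained by the ethanol:
688·0.235·(289 − 61.6) = m·2.44·(61.6 − (-27.5))
217.4 m = 36766  ⇒  m ≈ 169.1 g

m ≈ 169 g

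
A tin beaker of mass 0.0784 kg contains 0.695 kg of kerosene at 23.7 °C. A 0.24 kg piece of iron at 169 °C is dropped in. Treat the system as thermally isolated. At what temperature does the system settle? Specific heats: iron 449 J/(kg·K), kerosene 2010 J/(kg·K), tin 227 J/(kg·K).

T_f ≈ 34.0 °C

T_f is the heat-capacity-weighted average of the initial temperatures:
T_f = (107.76*169 + 1396.9*23.7 + 17.8*23.7) / (107.76 + 1396.9 + 17.8)
    = 51741 / 1522.5 ≈ 33.98 °C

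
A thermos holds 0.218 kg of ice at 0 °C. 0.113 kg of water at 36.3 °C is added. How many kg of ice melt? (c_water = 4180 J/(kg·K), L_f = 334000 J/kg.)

m_melted ≈ 0.0513 kg

Heat available from the water dropping to 0 °C: 0.113×4180×36.3 = 17146 J.
Fully melting the ice requires m_ice L_f = 0.218×334000 = 72812 J.
17146 J < 72812 J, so only part of the ice melts and the system sits at 0 °C.
Mass melted = 17146/334000 ≈ 0.05134 kg.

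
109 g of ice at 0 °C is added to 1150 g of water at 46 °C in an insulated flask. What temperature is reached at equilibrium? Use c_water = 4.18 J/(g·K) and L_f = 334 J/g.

Energy balance with sensible and latent terms:
melt ice: 109·334 = 36406; meltwater 0→T: 109·4.18·T = 455.62 T; water cools: 1150·4.18·(T − 46) = 4807(T − 46)
5262.6 T = 221122 − 36406 = 184716
T ≈ 35.10 °C. Since T > 0 °C, the all-ice-melts assumption holds.

T_f ≈ 35.1 °C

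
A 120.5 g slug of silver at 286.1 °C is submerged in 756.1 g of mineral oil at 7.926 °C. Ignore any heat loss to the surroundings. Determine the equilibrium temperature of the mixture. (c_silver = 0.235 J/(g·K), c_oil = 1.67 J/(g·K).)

T_f ≈ 14.0 °C

With ΣQ=0 the equilibrium temperature is the m·c-weighted mean:
T_f = (28.32*286.1 + 1262.7*7.926) / (28.32 + 1262.7)
    = 18110 / 1291 ≈ 14.03 °C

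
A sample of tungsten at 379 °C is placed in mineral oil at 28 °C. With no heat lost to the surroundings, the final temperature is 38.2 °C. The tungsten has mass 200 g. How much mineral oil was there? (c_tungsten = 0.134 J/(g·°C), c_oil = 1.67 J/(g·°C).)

|Q_tungsten| = |Q_oil|:
200×0.134×(379 − 38.2) = m×1.67×(38.2 − 28)
17.03 m = 9133.4  ⇒  m ≈ 536.2 g

m ≈ 536 g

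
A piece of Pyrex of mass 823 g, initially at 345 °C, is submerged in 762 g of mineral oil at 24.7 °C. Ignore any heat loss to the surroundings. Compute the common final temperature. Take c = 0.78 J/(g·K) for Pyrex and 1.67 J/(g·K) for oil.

T_f ≈ 132.1 °C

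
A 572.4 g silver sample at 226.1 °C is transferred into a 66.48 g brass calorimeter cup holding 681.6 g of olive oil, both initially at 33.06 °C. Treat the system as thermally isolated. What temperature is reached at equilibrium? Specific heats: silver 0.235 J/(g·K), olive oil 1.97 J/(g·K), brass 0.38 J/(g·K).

Energy conservation, ΣQ = 0:
572.4*0.235*(T − 226.1) + 681.6*1.97*(T − 33.06) + 66.48*0.38*(T − 33.06) = 0
134.51(T − 226.1) + 1342.8(T − 33.06) + 25.26(T − 33.06) = 0
1502.5 T = 75640
T ≈ 50.34 °C

T_f ≈ 50.3 °C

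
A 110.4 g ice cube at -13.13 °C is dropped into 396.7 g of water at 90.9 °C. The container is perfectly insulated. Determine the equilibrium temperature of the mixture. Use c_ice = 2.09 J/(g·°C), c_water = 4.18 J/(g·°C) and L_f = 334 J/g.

Setting the total heat transfer to zero:
warm ice to 0 °C: 110.4×2.09×(0 − (-13.13)) = 3029.6; latent heat to melt: 110.4×334 = 36874; warm the meltwater: 461.47 T; water: 1658.2(T − 90.9)
2119.7 T = 150731 − 39903 = 110828
T ≈ 52.29 °C. Since T > 0 °C, the all-ice-melts assumption holds.

T_f ≈ 52.3 °C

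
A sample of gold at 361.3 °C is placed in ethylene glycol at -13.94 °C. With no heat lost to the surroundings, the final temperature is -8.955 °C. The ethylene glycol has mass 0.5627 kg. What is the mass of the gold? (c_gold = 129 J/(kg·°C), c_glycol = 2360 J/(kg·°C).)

m ≈ 0.139 kg

Heat lost by the gold = heat gained by the glycol:
m×129×(361.3 − -8.955) = 0.5627×2360×(-8.955 − (-13.94))
47763 m = 6619.9  ⇒  m ≈ 0.1386 kg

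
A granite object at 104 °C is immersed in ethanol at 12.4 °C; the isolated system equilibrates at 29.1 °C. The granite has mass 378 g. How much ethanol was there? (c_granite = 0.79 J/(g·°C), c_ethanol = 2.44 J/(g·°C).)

m ≈ 549 g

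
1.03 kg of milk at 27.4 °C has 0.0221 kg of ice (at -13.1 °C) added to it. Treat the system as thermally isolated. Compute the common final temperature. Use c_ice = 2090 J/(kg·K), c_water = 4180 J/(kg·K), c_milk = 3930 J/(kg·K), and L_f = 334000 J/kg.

T_f ≈ 24.9 °C

Heat gained plus heat lost sum to zero:
warm ice to 0 °C: 0.0221×2090×(0 − (-13.1)) = 605.08; fusion: m_ice L_f = 0.0221×334000 = 7381.4; meltwater 0→T: 0.0221×4180×T = 92.38 T; milk cools: 1.03×3930×(T − 27.4) = 4047.9(T − 27.4)
4140.3 T = 110912 − 7986.5 = 102926
T ≈ 24.86 °C. Since T > 0 °C, the all-ice-melts assumption holds.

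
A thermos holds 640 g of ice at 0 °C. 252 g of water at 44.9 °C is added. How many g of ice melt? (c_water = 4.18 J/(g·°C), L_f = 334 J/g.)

m_melted ≈ 142 g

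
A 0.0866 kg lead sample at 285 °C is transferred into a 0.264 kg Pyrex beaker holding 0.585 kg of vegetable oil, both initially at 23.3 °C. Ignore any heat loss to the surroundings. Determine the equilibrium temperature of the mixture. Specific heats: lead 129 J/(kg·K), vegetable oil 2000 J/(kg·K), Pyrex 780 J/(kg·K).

Taking heat into each body as positive, Σ m c ΔT = 0:
0.0866*129*(T − 285) + 0.585*2000*(T − 23.3) + 0.264*780*(T − 23.3) = 0
1387.1 T = 35243
T = 35243 / 1387.1 = 25.4 °C

T_f ≈ 25.4 °C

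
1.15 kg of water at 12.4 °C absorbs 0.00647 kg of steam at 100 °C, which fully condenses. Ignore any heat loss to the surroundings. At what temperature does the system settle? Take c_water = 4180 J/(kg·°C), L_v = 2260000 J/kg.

Energy balance with sensible and latent terms:
condense steam: −0.00647×2260000 = −14622
  condensate cools 100→T: 0.00647×4180×(T − 100) = 27.04(T − 100)
  water warms: 1.15×4180×(T − 12.4) = 4807(T − 12.4)
4834 T = 14622 + 2704.5 + 59607 = 76933
T ≈ 15.91 °C — below 100 °C, confirming all the steam condensed.

T_f ≈ 15.9 °C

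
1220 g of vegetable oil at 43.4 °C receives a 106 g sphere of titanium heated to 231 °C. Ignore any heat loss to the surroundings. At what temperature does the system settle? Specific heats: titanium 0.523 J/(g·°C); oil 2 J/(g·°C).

T_f is the heat-capacity-weighted average of the initial temperatures:
T_f = (55.44*231 + 2440*43.4) / (55.44 + 2440)
    = 118702 / 2495.4 ≈ 47.57 °C

T_f ≈ 47.6 °C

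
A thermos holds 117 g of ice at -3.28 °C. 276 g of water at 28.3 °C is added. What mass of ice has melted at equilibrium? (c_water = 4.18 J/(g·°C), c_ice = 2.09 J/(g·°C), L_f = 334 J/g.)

m_melted ≈ 95.4 g

Cooling the water to 0 °C releases 276×4.18×28.3 = 32649 J.
Warming the ice to 0 °C takes 117×2.09×3.28 = 802.06 J, leaving 31847 J for melting.
Melting all 117 g of ice would need 117×334 = 39078 J.
Since 31847 < 39078 J, not all the ice melts; equilibrium is at 0 °C.
Mass melted = 31847/334 ≈ 95.35 g.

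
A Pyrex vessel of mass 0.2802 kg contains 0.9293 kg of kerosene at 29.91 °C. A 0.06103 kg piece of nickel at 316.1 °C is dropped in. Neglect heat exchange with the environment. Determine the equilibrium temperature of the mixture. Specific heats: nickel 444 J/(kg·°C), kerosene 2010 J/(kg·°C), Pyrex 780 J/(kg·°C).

T_f ≈ 33.6 °C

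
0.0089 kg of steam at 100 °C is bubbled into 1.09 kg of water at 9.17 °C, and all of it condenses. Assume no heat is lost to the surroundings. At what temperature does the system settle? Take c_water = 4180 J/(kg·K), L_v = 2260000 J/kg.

T_f ≈ 14.3 °C

Energy balance with sensible and latent terms:
latent heat released on condensation: 0.0089×2260000 = 20114; condensed water 100 °C→T: 37.2(T − 100); original water: 4556.2(T − 9.17)
4593.4 T = 20114 + 3720.2 + 41780 = 65615
T ≈ 14.28 °C (< 100 °C, so full condensation is consistent).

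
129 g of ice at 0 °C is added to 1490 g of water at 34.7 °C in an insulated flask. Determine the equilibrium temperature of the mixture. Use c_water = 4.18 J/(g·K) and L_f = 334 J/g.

T_f ≈ 25.6 °C

Let T be the final temperature. ΣQ_i = 0:
melt ice: 129×334 = 43086; warm the meltwater: 539.22 T; water cools: 1490×4.18×(T − 34.7) = 6228.2(T − 34.7)
6767.4 T = 216119 − 43086 = 173033
T ≈ 25.57 °C — above 0 °C, consistent with complete melting.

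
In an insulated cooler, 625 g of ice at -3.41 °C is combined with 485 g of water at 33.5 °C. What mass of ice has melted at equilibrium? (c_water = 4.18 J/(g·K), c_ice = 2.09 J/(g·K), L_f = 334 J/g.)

Heat available from the water dropping to 0 °C: 485·4.18·33.5 = 67915 J.
Warming the ice to 0 °C takes 625·2.09·3.41 = 4454.3 J, leaving 63460 J for melting.
Fully melting the ice requires m_ice L_f = 625·334 = 208750 J.
That's not enough to melt it all — equilibrium is at 0 °C with ice remaining.
m_melted·334 = 63460  ⇒  m_melted ≈ 190 g.

m_melted ≈ 190 g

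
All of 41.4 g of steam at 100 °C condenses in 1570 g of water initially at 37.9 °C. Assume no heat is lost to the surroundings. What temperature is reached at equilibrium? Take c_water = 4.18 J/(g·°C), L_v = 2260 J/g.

T_f ≈ 53.4 °C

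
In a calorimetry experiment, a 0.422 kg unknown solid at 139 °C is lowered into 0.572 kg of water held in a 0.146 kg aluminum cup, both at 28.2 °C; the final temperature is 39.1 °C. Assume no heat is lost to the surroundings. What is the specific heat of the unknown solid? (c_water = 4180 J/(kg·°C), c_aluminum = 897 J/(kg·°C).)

Setting the total heat transfer to zero:
0.422·c·(39.1 − 139) + 0.572·4180·(39.1 − 28.2) + 0.146·897·(39.1 − 28.2) = 0
-42.16 c = -27489
c = -27489/-42.16 ≈ 652 J/(kg·°C)

c ≈ 652 J/(kg·°C)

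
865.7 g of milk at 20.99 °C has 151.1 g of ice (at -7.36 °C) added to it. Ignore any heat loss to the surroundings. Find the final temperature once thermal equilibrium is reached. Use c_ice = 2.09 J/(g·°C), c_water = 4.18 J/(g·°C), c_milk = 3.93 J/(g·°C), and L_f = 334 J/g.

T_f ≈ 4.6 °C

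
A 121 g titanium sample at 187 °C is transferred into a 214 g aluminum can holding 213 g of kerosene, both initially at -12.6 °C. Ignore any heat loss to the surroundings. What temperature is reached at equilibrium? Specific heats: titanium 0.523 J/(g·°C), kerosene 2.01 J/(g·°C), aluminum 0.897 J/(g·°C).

T_f ≈ 5.9 °C

Let T be the final temperature. ΣQ_i = 0:
121*0.523*(T − 187) + 213*2.01*(T − (-12.6)) + 214*0.897*(T − (-12.6)) = 0
63.28(T − 187) + 428.13(T − (-12.6)) + 191.96(T − (-12.6)) = 0
(63.28 + 428.13 + 191.96) T = 63.28*187 + 428.13*(-12.6) + 191.96*(-12.6)
T ≈ 5.88 °C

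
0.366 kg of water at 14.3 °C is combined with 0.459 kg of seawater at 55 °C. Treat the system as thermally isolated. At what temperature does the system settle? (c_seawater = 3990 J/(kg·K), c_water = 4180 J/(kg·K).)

T_f ≈ 36.5 °C

Net heat exchanged in the isolated system is zero:
0.459×3990×(T − 55) + 0.366×4180×(T − 14.3) = 0
1831.4(T − 55) + 1529.9(T − 14.3) = 0
3361.3 T = 122605
T = 122605 / 3361.3 = 36.5 °C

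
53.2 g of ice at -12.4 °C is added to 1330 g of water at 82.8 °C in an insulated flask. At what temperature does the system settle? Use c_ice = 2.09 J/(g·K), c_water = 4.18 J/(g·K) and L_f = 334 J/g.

T_f ≈ 76.3 °C

Let T be the final temperature. ΣQ_i = 0:
warm ice to 0 °C: 53.2×2.09×(0 − (-12.4)) = 1378.7
  fusion: m_ice L_f = 53.2×334 = 17769
  warm the meltwater: 222.38 T
  water: 5559.4(T − 82.8)
5781.8 T = 460318 − 19148 = 441171
T ≈ 76.30 °C. Since T > 0 °C, the all-ice-melts assumption holds.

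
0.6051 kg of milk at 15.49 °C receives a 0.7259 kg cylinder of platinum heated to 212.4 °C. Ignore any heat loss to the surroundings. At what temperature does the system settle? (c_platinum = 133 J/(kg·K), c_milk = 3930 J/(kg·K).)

T_f ≈ 23.2 °C

Let T be the final temperature. ΣQ_i = 0:
0.7259×133×(T − 212.4) + 0.6051×3930×(T − 15.49) = 0
96.54(T − 212.4) + 2378(T − 15.49) = 0
(96.54 + 2378) T = 96.54×212.4 + 2378×15.49
T ≈ 23.17 °C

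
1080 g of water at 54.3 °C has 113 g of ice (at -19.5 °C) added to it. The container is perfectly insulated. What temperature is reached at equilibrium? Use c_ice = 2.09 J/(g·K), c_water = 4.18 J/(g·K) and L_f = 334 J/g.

Taking heat into each body as positive, Σ m c ΔT = 0:
ice -19.5→0 °C: 113×2.09×19.5 = 4605.3
  fusion: m_ice L_f = 113×334 = 37742
  meltwater 0→T: 113×4.18×T = 472.34 T
  water cools: 1080×4.18×(T − 54.3) = 4514.4(T − 54.3)
4986.7 T = 245132 − 42347 = 202785
T ≈ 40.66 °C. Since T > 0 °C, the all-ice-melts assumption holds.

T_f ≈ 40.7 °C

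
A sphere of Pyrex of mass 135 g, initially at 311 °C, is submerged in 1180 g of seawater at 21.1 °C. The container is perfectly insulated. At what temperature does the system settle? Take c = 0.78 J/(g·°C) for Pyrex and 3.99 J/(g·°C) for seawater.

T_f ≈ 27.4 °C

|Q_Pyrex| = |Q_seawater|:
135×0.78×(311 − T) = 1180×3.99×(T − 21.1)
105.3(311 − T) = 4708.2(T − 21.1)
4813.5 T = 132091  ⇒  T ≈ 27.44 °C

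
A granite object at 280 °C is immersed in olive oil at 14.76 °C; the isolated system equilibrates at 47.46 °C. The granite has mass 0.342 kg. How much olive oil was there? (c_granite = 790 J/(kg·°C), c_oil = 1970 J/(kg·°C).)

m ≈ 0.975 kg

Heat lost by the granite = heat gained by the oil:
0.342·790·(280 − 47.46) = m·1970·(47.46 − 14.76)
64419 m = 62828  ⇒  m ≈ 0.9753 kg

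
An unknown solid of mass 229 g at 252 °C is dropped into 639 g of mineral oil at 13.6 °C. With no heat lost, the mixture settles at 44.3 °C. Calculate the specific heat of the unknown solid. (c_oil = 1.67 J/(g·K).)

c ≈ 0.689 J/(g·K)

Heat lost by the unknown solid = heat gained by the oil:
229×c×(252 − 44.3) = 639×1.67×(44.3 − 13.6)
47563 c = 32761  ⇒  c ≈ 0.6888 J/(g·K)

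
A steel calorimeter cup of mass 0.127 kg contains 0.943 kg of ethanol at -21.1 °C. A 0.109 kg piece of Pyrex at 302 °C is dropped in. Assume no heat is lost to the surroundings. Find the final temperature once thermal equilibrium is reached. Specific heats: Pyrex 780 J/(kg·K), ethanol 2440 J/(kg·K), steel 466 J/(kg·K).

T_f ≈ -9.9 °C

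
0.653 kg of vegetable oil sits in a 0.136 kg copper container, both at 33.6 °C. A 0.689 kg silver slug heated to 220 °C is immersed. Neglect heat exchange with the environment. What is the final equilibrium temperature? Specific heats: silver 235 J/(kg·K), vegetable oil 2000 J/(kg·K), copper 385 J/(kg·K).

T_f ≈ 53.5 °C

Setting the total heat transfer to zero:
0.689*235*(T − 220) + 0.653*2000*(T − 33.6) + 0.136*385*(T − 33.6) = 0
161.91(T − 220) + 1306(T − 33.6) + 52.36(T − 33.6) = 0
(161.91 + 1306 + 52.36) T = 161.91*220 + 1306*33.6 + 52.36*33.6
T = 81262/1520.3 ≈ 53.45 °C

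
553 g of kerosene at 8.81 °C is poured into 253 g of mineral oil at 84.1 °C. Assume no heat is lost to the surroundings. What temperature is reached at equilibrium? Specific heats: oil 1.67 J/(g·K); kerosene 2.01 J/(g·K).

With ΣQ=0 the equilibrium temperature is the m·c-weighted mean:
T_f = (422.51·84.1 + 1111.5·8.81) / (422.51 + 1111.5)
    = 45326 / 1534 ≈ 29.55 °C

T_f ≈ 29.5 °C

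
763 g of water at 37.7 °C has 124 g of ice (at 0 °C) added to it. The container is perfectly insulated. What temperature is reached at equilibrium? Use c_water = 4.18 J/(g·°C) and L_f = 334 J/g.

T_f ≈ 21.3 °C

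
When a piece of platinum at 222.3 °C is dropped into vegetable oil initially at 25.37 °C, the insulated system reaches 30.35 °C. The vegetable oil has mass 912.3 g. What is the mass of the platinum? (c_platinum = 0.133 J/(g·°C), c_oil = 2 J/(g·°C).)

m ≈ 356 g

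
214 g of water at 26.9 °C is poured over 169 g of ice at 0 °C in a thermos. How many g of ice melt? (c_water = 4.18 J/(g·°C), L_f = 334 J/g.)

m_melted ≈ 72 g

Water can give up m c ΔT = 214·4.18·26.9 = 24063 J before reaching 0 °C.
To melt every bit of ice: 169·334 = 56446 J.
Since 24063 < 56446 J, not all the ice melts; equilibrium is at 0 °C.
m_melt = 24063 / L_f = 72.04 g.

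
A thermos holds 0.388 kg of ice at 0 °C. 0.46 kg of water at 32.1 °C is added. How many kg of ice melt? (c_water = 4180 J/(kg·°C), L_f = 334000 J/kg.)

m_melted ≈ 0.185 kg

Cooling the water to 0 °C releases 0.46×4180×32.1 = 61722 J.
Melting all 0.388 kg of ice would need 0.388×334000 = 129592 J.
That's not enough to melt it all — equilibrium is at 0 °C with ice remaining.
Mass melted = 61722/334000 ≈ 0.1848 kg.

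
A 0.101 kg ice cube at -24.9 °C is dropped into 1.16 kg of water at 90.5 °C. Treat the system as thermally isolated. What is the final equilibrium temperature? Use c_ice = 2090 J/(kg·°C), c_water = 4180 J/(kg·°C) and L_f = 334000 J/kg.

T_f ≈ 75.9 °C

Heat gained plus heat lost sum to zero:
warm ice to 0 °C: 0.101×2090×(0 − (-24.9)) = 5256.1; fusion: m_ice L_f = 0.101×334000 = 33734; meltwater 0→T: 0.101×4180×T = 422.18 T; water cools: 1.16×4180×(T − 90.5) = 4848.8(T − 90.5)
5271 T = 438816 − 38990 = 399826
T ≈ 75.85 °C. Since T > 0 °C, the all-ice-melts assumption holds.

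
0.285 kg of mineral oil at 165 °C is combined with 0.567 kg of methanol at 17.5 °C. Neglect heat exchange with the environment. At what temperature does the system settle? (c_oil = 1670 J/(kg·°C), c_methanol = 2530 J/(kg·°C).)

T_f ≈ 54.2 °C

T_f = Σ m_i c_i T_i / Σ m_i c_i:
T_f = (475.95·165 + 1434.5·17.5) / (475.95 + 1434.5)
    = 103636 / 1910.5 ≈ 54.25 °C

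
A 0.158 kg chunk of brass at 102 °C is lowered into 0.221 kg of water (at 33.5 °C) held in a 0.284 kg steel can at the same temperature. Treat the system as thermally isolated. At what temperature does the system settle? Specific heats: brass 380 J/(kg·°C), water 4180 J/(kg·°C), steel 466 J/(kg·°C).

Net heat exchanged in the isolated system is zero:
0.158·380·(T − 102) + 0.221·4180·(T − 33.5) + 0.284·466·(T − 33.5) = 0
60.04(T − 102) + 923.78(T − 33.5) + 132.34(T − 33.5) = 0
(60.04 + 923.78 + 132.34) T = 60.04·102 + 923.78·33.5 + 132.34·33.5
T = 41504 / 1116.2 = 37.2 °C

T_f ≈ 37.2 °C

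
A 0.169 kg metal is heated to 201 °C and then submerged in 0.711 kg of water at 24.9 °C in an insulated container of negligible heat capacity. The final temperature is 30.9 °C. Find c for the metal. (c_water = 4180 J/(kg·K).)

Net heat exchanged in the isolated system is zero:
0.169×c×(30.9 − 201) + 0.711×4180×(30.9 − 24.9) = 0
-28.75 c = -17832
c = -17832/-28.75 ≈ 620.3 J/(kg·K)

c ≈ 620 J/(kg·K)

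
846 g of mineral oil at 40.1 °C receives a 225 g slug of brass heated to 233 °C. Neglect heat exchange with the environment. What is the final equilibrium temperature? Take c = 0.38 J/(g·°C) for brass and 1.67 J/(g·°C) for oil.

T_f = Σ m_i c_i T_i / Σ m_i c_i:
T_f = (85.5*233 + 1412.8*40.1) / (85.5 + 1412.8)
    = 76576 / 1498.3 ≈ 51.11 °C

T_f ≈ 51.1 °C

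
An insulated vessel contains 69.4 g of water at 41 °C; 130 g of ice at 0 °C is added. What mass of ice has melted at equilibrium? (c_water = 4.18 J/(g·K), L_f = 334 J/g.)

Water can give up m c ΔT = 69.4·4.18·41 = 11894 J before reaching 0 °C.
Melting all 130 g of ice would need 130·334 = 43420 J.
11894 J < 43420 J, so only part of the ice melts and the system sits at 0 °C.
m_melted·334 = 11894  ⇒  m_melted ≈ 35.61 g.

m_melted ≈ 35.6 g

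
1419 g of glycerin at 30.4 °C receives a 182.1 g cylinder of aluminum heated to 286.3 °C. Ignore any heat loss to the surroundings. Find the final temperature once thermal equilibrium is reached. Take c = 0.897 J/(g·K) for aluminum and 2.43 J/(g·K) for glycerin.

T_f ≈ 42.0 °C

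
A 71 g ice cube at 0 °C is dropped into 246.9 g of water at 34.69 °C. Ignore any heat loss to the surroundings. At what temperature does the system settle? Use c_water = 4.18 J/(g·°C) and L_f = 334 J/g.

Energy conservation, ΣQ = 0:
melt ice: 71×334 = 23714; meltwater 0→T: 71×4.18×T = 296.78 T; water: 1032(T − 34.69)
1328.8 T = 35802 − 23714 = 12088
T ≈ 9.10 °C. Since T > 0 °C, the all-ice-melts assumption holds.

T_f ≈ 9.1 °C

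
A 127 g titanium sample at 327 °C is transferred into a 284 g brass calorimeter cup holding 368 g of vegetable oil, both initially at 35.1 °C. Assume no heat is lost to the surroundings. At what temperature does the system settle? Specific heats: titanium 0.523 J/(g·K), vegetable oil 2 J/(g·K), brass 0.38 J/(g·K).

T_f ≈ 56.4 °C

Taking heat into each body as positive, Σ m c ΔT = 0:
127×0.523×(T − 327) + 368×2×(T − 35.1) + 284×0.38×(T − 35.1) = 0
66.42(T − 327) + 736(T − 35.1) + 107.92(T − 35.1) = 0
910.34 T = 51341
T ≈ 56.40 °C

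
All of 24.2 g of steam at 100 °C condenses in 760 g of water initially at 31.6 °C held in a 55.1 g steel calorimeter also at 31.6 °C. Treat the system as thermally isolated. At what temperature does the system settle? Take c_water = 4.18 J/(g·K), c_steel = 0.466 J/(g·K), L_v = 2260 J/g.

Let T be the final temperature. ΣQ_i = 0:
latent heat released on condensation: 24.2×2260 = 54692; condensate cools 100→T: 24.2×4.18×(T − 100) = 101.16(T − 100); water warms: 760×4.18×(T − 31.6) = 3176.8(T − 31.6); steel cup: 55.1×0.466×(T − 31.6) = 25.68(T − 31.6)
3303.6 T = 54692 + 10116 + 101198 = 166006
T ≈ 50.25 °C (< 100 °C, so full condensation is consistent).

T_f ≈ 50.2 °C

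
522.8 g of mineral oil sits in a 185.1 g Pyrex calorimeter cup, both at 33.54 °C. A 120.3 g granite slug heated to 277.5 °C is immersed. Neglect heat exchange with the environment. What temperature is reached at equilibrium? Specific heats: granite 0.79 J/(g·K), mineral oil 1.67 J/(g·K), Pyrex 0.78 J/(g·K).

T_f ≈ 54.4 °C

Let T be the final temperature. ΣQ_i = 0:
120.3·0.79·(T − 277.5) + 522.8·1.67·(T − 33.54) + 185.1·0.78·(T − 33.54) = 0
95.04(T − 277.5) + 873.08(T − 33.54) + 144.38(T − 33.54) = 0
(95.04 + 873.08 + 144.38) T = 95.04·277.5 + 873.08·33.54 + 144.38·33.54
T ≈ 54.38 °C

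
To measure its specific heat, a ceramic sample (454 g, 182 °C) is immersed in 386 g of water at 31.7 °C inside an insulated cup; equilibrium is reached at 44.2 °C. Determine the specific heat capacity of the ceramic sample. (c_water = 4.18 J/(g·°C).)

Heat lost by the ceramic sample = heat gained by the water:
454×c×(182 − 44.2) = 386×4.18×(44.2 − 31.7)
62561 c = 20169  ⇒  c ≈ 0.3224 J/(g·°C)

c ≈ 0.322 J/(g·°C)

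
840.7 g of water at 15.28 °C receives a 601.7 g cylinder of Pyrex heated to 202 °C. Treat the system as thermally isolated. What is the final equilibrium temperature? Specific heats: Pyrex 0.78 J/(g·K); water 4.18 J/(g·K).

T_f ≈ 37.3 °C

Let T be the final temperature. ΣQ_i = 0:
601.7×0.78×(T − 202) + 840.7×4.18×(T − 15.28) = 0
469.33(T − 202) + 3514.1(T − 15.28) = 0
(469.33 + 3514.1) T = 469.33×202 + 3514.1×15.28
T = 148500 / 3983.5 = 37.3 °C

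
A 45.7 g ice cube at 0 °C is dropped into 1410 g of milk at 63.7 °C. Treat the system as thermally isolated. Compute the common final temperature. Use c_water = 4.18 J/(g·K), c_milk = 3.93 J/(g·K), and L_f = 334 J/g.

T_f ≈ 58.9 °C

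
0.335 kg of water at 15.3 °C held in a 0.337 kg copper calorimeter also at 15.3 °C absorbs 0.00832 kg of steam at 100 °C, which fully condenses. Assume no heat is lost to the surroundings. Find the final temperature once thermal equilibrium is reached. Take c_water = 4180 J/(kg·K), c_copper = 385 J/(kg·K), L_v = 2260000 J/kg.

Heat gained plus heat lost sum to zero:
latent heat released on condensation: 0.00832·2260000 = 18803; condensate cools 100→T: 0.00832·4180·(T − 100) = 34.78(T − 100); water warms: 0.335·4180·(T − 15.3) = 1400.3(T − 15.3); cup: 129.75(T − 15.3)
1564.8 T = 18803 + 3477.8 + 23410 = 45691
T ≈ 29.20 °C (< 100 °C, so full condensation is consistent).

T_f ≈ 29.2 °C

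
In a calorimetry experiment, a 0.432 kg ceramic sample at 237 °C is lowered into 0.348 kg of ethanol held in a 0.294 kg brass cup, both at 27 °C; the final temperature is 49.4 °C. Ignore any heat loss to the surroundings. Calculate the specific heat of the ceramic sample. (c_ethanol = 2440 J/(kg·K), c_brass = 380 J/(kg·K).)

c ≈ 266 J/(kg·K)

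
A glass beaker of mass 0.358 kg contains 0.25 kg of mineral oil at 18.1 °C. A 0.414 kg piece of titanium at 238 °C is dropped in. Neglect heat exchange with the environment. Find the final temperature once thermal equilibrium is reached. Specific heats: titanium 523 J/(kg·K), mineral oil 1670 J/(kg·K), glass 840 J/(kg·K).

T_f ≈ 69.0 °C

Conservation of energy gives ΣQ = 0:
0.414·523·(T − 238) + 0.25·1670·(T − 18.1) + 0.358·840·(T − 18.1) = 0
216.52(T − 238) + 417.5(T − 18.1) + 300.72(T − 18.1) = 0
(216.52 + 417.5 + 300.72) T = 216.52·238 + 417.5·18.1 + 300.72·18.1
T = 64532 / 934.74 = 69 °C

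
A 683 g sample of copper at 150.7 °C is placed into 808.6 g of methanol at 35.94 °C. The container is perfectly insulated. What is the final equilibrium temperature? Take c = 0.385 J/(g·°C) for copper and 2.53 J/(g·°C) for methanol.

T_f ≈ 49.0 °C

Energy conservation, ΣQ = 0:
683*0.385*(T − 150.7) + 808.6*2.53*(T − 35.94) = 0
262.95(T − 150.7) + 2045.8(T − 35.94) = 0
(262.95 + 2045.8) T = 262.95*150.7 + 2045.8*35.94
T ≈ 49.01 °C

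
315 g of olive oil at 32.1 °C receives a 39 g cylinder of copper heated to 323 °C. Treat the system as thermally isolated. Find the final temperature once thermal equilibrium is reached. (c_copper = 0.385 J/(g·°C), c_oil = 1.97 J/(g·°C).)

Heat lost by the copper equals heat gained by the oil:
39·0.385·(323 − T) = 315·1.97·(T − 32.1)
15.02(323 − T) = 620.55(T − 32.1)
635.56 T = 24770  ⇒  T ≈ 38.97 °C

T_f ≈ 39.0 °C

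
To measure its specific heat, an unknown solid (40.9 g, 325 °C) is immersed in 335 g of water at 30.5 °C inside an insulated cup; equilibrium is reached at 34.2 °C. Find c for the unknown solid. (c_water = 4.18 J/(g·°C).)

Taking heat into each body as positive, Σ m c ΔT = 0:
40.9·c·(34.2 − 325) + 335·4.18·(34.2 − 30.5) = 0
-11894 c = -5181.1
c = -5181.1/-11894 ≈ 0.4356 J/(g·°C)

c ≈ 0.436 J/(g·°C)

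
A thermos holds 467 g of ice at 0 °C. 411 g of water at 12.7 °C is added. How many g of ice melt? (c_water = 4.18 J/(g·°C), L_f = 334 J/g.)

m_melted ≈ 65.3 g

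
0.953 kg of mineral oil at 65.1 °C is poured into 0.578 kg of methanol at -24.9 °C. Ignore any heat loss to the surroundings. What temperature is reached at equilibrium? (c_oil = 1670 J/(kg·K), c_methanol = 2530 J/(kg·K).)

With ΣQ=0 the equilibrium temperature is the m·c-weighted mean:
T_f = (1591.5*65.1 + 1462.3*(-24.9)) / (1591.5 + 1462.3)
    = 67195 / 3053.8 ≈ 22.00 °C

T_f ≈ 22.0 °C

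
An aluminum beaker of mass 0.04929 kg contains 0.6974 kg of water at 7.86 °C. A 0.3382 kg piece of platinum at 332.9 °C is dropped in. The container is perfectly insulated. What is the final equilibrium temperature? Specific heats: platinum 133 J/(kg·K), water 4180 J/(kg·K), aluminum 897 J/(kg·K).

T_f ≈ 12.7 °C

Let T be the final temperature. ΣQ_i = 0:
0.3382*133*(T − 332.9) + 0.6974*4180*(T − 7.86) + 0.04929*897*(T − 7.86) = 0
44.98(T − 332.9) + 2915.1(T − 7.86) + 44.21(T − 7.86) = 0
3004.3 T = 38234
T = 38234 / 3004.3 = 12.7 °C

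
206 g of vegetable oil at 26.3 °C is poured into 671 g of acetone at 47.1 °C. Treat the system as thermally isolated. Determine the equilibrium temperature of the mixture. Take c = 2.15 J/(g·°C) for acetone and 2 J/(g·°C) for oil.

Net heat exchanged in the isolated system is zero:
671*2.15*(T − 47.1) + 206*2*(T − 26.3) = 0
1442.6(T − 47.1) + 412(T − 26.3) = 0
(1442.6 + 412) T = 1442.6*47.1 + 412*26.3
T = 78784 / 1854.6 = 42.5 °C

T_f ≈ 42.5 °C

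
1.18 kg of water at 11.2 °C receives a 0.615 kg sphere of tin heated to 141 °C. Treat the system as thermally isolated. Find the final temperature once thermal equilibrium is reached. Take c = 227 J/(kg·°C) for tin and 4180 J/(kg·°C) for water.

T_f ≈ 14.8 °C

Let T be the final temperature. ΣQ_i = 0:
0.615·227·(T − 141) + 1.18·4180·(T − 11.2) = 0
139.6(T − 141) + 4932.4(T − 11.2) = 0
5072 T = 74927
T ≈ 14.77 °C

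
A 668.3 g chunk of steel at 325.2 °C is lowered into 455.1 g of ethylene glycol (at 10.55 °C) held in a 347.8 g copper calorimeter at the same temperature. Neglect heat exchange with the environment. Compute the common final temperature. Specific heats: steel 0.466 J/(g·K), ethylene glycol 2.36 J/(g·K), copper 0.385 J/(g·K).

Net heat exchanged in the isolated system is zero:
668.3*0.466*(T − 325.2) + 455.1*2.36*(T − 10.55) + 347.8*0.385*(T − 10.55) = 0
(311.43 + 1074 + 133.9) T = 311.43*325.2 + 1074*10.55 + 133.9*10.55
T ≈ 75.04 °C

T_f ≈ 75.0 °C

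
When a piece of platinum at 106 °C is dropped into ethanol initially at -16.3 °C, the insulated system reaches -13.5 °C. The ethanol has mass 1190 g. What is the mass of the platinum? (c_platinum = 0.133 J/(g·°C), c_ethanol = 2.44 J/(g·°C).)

m ≈ 512 g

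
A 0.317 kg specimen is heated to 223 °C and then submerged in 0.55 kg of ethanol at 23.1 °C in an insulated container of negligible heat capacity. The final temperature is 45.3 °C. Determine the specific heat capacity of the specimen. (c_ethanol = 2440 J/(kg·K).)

c ≈ 529 J/(kg·K)

Setting the total heat transfer to zero:
0.317×c×(45.3 − 223) + 0.55×2440×(45.3 − 23.1) = 0
-56.33 c = -29792
c = -29792/-56.33 ≈ 528.9 J/(kg·K)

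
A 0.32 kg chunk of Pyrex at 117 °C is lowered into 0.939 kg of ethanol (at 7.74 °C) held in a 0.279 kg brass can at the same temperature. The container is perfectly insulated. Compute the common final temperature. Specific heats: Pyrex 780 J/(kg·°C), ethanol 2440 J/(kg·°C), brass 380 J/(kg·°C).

Conservation of energy gives ΣQ = 0:
0.32·780·(T − 117) + 0.939·2440·(T − 7.74) + 0.279·380·(T − 7.74) = 0
249.6(T − 117) + 2291.2(T − 7.74) + 106.02(T − 7.74) = 0
2646.8 T = 47757
T = 47757/2646.8 ≈ 18.04 °C

T_f ≈ 18.0 °C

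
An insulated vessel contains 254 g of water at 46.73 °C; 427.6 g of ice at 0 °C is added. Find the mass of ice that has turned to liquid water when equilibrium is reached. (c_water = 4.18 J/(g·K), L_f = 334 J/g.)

m_melted ≈ 149 g

Water can give up m c ΔT = 254×4.18×46.73 = 49614 J before reaching 0 °C.
Melting all 427.6 g of ice would need 427.6×334 = 142818 J.
That's not enough to melt it all — equilibrium is at 0 °C with ice remaining.
Mass melted = 49614/334 ≈ 148.5 g.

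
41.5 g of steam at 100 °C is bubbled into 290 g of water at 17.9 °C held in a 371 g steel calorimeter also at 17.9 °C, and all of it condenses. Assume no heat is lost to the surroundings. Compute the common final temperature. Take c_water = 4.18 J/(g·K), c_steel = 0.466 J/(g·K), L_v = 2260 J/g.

Energy conservation, ΣQ = 0:
condense steam: −41.5×2260 = −93790; condensed water 100 °C→T: 173.47(T − 100); original water: 1212.2(T − 17.9); cup: 172.89(T − 17.9)
1558.6 T = 93790 + 17347 + 24793 = 135930
T ≈ 87.22 °C — below 100 °C, confirming all the steam condensed.

T_f ≈ 87.2 °C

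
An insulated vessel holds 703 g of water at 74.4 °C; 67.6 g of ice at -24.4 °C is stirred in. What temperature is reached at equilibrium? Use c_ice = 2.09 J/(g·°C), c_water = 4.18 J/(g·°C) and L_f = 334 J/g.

Taking heat into each body as positive, Σ m c ΔT = 0:
warm ice to 0 °C: 67.6×2.09×(0 − (-24.4)) = 3447.3; melt ice: 67.6×334 = 22578; warm the meltwater: 282.57 T; water: 2938.5(T − 74.4)
3221.1 T = 218627 − 26026 = 192602
T ≈ 59.79 °C — above 0 °C, consistent with complete melting.

T_f ≈ 59.8 °C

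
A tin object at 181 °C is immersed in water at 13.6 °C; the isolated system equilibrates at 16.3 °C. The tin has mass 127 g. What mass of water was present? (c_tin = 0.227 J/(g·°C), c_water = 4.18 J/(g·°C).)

Conservation of energy gives ΣQ = 0:
127·0.227·(16.3 − 181) + m·4.18·(16.3 − 13.6) = 0
11.29 m = 4748.1
m = 4748.1/11.29 ≈ 420.7 g

m ≈ 421 g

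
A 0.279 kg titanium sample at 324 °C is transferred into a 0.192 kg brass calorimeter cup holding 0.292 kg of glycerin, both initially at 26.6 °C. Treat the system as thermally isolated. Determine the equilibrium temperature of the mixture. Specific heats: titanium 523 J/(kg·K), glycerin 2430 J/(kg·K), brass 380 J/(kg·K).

Net heat exchanged in the isolated system is zero:
0.279·523·(T − 324) + 0.292·2430·(T − 26.6) + 0.192·380·(T − 26.6) = 0
145.92(T − 324) + 709.56(T − 26.6) + 72.96(T − 26.6) = 0
(145.92 + 709.56 + 72.96) T = 145.92·324 + 709.56·26.6 + 72.96·26.6
T = 68092 / 928.44 = 73.3 °C

T_f ≈ 73.3 °C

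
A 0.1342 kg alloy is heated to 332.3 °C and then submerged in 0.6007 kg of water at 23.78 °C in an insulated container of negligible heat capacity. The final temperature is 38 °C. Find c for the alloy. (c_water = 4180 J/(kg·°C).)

Taking heat into each body as positive, Σ m c ΔT = 0:
0.1342·c·(38 − 332.3) + 0.6007·4180·(38 − 23.78) = 0
-39.5 c = -35705
c = -35705/-39.5 ≈ 904 J/(kg·°C)

c ≈ 904 J/(kg·°C)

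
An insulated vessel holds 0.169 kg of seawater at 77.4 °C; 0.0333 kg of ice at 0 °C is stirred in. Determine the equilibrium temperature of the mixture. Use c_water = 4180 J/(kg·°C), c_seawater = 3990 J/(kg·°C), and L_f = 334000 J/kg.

T_f ≈ 50.5 °C

Net heat exchanged in the isolated system is zero:
fusion: m_ice L_f = 0.0333·334000 = 11122
  meltwater 0→T: 0.0333·4180·T = 139.19 T
  seawater cools: 0.169·3990·(T − 77.4) = 674.31(T − 77.4)
813.5 T = 52192 − 11122 = 41069
T ≈ 50.48 °C. Since T > 0 °C, the all-ice-melts assumption holds.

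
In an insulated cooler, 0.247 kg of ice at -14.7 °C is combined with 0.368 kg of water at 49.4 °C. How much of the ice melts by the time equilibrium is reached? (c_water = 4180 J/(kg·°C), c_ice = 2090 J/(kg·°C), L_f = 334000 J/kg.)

m_melted ≈ 0.205 kg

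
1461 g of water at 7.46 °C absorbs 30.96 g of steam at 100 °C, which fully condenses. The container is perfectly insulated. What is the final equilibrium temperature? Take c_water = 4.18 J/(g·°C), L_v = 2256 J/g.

Net heat exchanged in the isolated system is zero:
condense steam: −30.96·2256 = −69846
  condensed water 100 °C→T: 129.41(T − 100)
  water warms: 1461·4.18·(T − 7.46) = 6107(T − 7.46)
6236.4 T = 69846 + 12941 + 45558 = 128345
T ≈ 20.58 °C — below 100 °C, confirming all the steam condensed.

T_f ≈ 20.6 °C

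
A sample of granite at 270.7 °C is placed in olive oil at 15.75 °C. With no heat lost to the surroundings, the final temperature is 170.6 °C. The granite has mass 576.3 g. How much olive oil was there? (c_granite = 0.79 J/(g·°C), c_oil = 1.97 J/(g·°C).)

Heat lost by the granite = heat gained by the oil:
576.3·0.79·(270.7 − 170.6) = m·1.97·(170.6 − 15.75)
305.05 m = 45573  ⇒  m ≈ 149.4 g

m ≈ 149 g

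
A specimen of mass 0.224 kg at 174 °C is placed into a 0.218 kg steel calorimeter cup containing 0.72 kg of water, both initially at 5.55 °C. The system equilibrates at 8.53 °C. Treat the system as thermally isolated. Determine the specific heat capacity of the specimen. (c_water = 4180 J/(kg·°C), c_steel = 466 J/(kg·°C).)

Taking heat into each body as positive, Σ m c ΔT = 0:
0.224·c·(8.53 − 174) + 0.72·4180·(8.53 − 5.55) + 0.218·466·(8.53 − 5.55) = 0
-37.07 c = -9271.3
c = -9271.3/-37.07 ≈ 250.1 J/(kg·°C)

c ≈ 250 J/(kg·°C)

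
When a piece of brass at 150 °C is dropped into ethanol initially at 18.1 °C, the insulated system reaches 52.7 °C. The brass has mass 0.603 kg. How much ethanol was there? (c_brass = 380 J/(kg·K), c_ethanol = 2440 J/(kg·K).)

Heat gained plus heat lost sum to zero:
0.603×380×(52.7 − 150) + m×2440×(52.7 − 18.1) = 0
84424 m = 22295
m = 22295/84424 ≈ 0.2641 kg

m ≈ 0.264 kg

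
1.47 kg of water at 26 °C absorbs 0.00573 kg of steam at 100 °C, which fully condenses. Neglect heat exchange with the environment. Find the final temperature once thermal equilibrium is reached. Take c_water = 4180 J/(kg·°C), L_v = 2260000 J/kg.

Taking heat into each body as positive, Σ m c ΔT = 0:
condense steam: −0.00573×2260000 = −12950; condensed water 100 °C→T: 23.95(T − 100); original water: 6144.6(T − 26)
6168.6 T = 12950 + 2395.1 + 159760 = 175105
T ≈ 28.39 °C, under the boiling point, so the assumption holds.

T_f ≈ 28.4 °C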